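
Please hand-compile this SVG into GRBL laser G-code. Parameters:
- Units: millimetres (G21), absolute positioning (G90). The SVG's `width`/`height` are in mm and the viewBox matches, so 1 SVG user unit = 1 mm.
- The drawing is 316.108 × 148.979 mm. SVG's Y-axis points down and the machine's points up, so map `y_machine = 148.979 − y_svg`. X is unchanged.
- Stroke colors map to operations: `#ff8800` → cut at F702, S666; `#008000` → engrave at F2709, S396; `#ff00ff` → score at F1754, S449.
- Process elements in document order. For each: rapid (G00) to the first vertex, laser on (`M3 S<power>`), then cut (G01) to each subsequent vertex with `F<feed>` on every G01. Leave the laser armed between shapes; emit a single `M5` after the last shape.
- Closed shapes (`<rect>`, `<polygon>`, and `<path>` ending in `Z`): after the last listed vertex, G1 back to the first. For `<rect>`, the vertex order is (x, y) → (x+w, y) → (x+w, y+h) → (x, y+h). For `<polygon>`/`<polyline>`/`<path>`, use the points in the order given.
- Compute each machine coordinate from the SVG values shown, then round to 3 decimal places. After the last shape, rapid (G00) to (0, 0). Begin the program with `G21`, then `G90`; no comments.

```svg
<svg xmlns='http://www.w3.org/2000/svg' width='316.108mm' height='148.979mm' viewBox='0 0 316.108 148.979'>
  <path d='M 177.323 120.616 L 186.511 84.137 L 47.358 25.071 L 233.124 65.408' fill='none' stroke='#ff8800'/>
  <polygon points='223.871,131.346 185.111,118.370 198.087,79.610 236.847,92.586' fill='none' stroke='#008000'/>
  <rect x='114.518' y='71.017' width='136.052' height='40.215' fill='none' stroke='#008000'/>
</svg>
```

G21
G90
G00 X177.323 Y28.363
M3 S666
G01 X186.511 Y64.842 F702
G01 X47.358 Y123.908 F702
G01 X233.124 Y83.571 F702
G00 X223.871 Y17.633
M3 S396
G01 X185.111 Y30.609 F2709
G01 X198.087 Y69.369 F2709
G01 X236.847 Y56.393 F2709
G01 X223.871 Y17.633 F2709
G00 X114.518 Y77.962
M3 S396
G01 X250.570 Y77.962 F2709
G01 X250.570 Y37.747 F2709
G01 X114.518 Y37.747 F2709
G01 X114.518 Y77.962 F2709
M5
G00 X0.000 Y0.000

viewBox `0 0 316.108 148.979` with mm width/height → 1 unit = 1 mm. Flip: y_m = 148.979 − y_svg.

**Shape 1** — `<path>` open polyline, stroke `#ff8800` → cut (S666, F702). Machine vertices: (177.323,28.363) → (186.511,64.842) → (47.358,123.908) → (233.124,83.571). Open path.

**Shape 2** — `<polygon>` regular polygon, stroke `#008000` → engrave (S396, F2709). Machine vertices: (223.871,17.633) → (185.111,30.609) → (198.087,69.369) → (236.847,56.393) → (223.871,17.633). Closed: final G1 returns to the first vertex.

**Shape 3** — `<rect>` rectangle, stroke `#008000` → engrave (S396, F2709). Machine vertices: (114.518,77.962) → (250.570,77.962) → (250.570,37.747) → (114.518,37.747) → (114.518,77.962). Closed: final G1 returns to the first vertex.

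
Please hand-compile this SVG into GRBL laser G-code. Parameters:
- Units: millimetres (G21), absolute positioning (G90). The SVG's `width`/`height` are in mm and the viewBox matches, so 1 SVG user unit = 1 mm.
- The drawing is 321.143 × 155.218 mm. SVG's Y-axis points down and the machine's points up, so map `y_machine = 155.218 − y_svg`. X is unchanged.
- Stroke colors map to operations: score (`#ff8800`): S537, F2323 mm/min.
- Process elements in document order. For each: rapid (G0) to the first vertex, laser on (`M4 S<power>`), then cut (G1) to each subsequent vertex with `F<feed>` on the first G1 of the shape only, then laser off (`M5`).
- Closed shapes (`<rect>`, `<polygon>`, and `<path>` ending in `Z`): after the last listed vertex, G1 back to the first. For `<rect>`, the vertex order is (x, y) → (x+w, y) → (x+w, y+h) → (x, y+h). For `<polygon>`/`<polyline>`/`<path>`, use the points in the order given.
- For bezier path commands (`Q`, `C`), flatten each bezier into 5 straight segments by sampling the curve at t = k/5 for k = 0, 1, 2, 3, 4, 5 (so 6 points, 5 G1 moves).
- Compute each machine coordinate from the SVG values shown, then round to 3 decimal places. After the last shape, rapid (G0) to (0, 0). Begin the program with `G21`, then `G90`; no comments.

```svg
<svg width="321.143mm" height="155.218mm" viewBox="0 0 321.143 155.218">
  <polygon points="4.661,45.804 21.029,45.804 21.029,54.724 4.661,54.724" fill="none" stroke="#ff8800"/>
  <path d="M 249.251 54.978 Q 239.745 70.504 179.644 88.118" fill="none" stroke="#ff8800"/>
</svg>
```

G21
G90
G0 X4.661 Y109.414
M4 S537
G1 X21.029 Y109.414 F2323
G1 X21.029 Y100.494
G1 X4.661 Y100.494
G1 X4.661 Y109.414
M5
G0 X249.251 Y100.240
M4 S537
G1 X243.425 Y93.946 F2323
G1 X233.551 Y87.485
G1 X219.630 Y80.857
G1 X201.661 Y74.062
G1 X179.644 Y67.100
M5
G0 X0.000 Y0.000

1 u = 1 mm; y_m = 155.218 − y.

[1] `<polygon>` rectangle, #ff8800→score S537 F2323: (4.661,109.414) → (21.029,109.414) → (21.029,100.494) → (4.661,100.494) → (4.661,109.414) (closed)

[2] `<path>` quadratic bezier, #ff8800→score S537 F2323: (249.251,100.240) → (243.425,93.946) → (233.551,87.485) → (219.630,80.857) → (201.661,74.062) → (179.644,67.100)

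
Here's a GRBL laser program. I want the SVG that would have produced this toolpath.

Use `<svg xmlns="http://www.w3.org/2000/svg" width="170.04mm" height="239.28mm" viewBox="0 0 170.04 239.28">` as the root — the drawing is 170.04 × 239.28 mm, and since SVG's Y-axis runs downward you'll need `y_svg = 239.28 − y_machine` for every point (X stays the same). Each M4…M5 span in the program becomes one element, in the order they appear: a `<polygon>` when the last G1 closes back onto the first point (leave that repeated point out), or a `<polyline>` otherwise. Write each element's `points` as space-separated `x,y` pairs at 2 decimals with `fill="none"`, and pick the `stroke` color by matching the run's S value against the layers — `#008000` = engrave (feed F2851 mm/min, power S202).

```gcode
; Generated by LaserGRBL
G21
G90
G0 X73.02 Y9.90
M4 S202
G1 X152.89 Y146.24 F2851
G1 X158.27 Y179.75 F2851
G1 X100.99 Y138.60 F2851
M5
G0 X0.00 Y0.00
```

<svg xmlns="http://www.w3.org/2000/svg" width="170.04mm" height="239.28mm" viewBox="0 0 170.04 239.28">
  <polyline points="73.02,229.38 152.89,93.04 158.27,59.53 100.99,100.68" fill="none" stroke="#008000"/>
</svg>

Each laser-on run becomes one SVG element. Flip Y back into SVG space with y_svg = 239.28 − y_machine. Every run uses S202, so all elements get stroke `#008000` (engrave).

Run 1: The run is open, so emit a `<polyline>` with points (Y-flipped): 73.02,229.38 152.89,93.04 158.27,59.53 100.99,100.68.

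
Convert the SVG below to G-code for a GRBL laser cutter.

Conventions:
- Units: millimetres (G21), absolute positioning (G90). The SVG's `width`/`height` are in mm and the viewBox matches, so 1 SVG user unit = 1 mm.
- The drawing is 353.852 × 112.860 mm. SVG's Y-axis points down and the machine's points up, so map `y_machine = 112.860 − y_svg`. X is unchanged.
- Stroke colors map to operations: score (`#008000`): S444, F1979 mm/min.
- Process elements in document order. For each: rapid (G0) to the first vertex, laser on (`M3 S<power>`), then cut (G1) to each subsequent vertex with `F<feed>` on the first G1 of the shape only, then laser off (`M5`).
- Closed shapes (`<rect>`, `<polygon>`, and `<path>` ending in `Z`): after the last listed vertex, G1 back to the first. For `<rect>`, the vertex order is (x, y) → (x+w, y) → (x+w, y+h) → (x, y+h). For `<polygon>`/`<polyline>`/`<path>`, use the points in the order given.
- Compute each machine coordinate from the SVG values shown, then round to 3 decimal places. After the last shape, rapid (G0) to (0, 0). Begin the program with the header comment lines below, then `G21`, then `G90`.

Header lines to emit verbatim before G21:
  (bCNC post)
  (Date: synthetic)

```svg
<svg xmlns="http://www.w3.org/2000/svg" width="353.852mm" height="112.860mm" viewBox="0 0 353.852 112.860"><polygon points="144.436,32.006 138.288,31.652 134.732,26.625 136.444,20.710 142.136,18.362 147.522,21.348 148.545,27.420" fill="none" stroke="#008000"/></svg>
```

(bCNC post)
(Date: synthetic)
G21
G90
G0 X144.436 Y80.854
M3 S444
G1 X138.288 Y81.208 F1979
G1 X134.732 Y86.235
G1 X136.444 Y92.150
G1 X142.136 Y94.498
G1 X147.522 Y91.512
G1 X148.545 Y85.440
G1 X144.436 Y80.854
M5
G0 X0.000 Y0.000

1 u = 1 mm; y_m = 112.860 − y.

[1] `<polygon>` regular polygon, #008000→score S444 F1979: (144.436,80.854) → (138.288,81.208) → (134.732,86.235) → (136.444,92.150) → (142.136,94.498) → (147.522,91.512) → (148.545,85.440) → (144.436,80.854) (closed)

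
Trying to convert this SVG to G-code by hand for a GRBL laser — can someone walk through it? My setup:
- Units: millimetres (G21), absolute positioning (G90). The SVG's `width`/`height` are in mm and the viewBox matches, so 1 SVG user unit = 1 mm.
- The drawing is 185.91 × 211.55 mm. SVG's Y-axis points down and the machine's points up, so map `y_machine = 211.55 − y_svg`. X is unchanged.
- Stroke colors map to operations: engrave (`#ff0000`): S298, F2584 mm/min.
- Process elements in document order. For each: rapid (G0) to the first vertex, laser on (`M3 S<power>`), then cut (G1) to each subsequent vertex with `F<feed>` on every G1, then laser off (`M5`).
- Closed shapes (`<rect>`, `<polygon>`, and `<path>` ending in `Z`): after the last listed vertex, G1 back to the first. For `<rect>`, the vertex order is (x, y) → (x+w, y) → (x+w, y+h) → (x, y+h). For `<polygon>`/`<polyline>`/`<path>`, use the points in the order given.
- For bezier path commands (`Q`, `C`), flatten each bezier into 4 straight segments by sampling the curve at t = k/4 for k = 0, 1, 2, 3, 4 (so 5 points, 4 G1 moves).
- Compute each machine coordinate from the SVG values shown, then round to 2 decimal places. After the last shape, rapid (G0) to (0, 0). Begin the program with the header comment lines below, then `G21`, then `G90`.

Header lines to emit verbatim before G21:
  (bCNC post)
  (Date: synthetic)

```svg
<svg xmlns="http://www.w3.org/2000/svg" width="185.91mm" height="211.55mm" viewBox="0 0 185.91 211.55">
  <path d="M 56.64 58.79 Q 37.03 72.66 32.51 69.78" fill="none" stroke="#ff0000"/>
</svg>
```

1 u = 1 mm; y_m = 211.55 − y.

[1] `<path>` quadratic bezier, #ff0000→engrave S298 F2584: (56.64,152.76) → (47.78,146.87) → (40.80,143.08) → (35.71,141.38) → (32.51,141.77)

(bCNC post)
(Date: synthetic)
G21
G90
G0 X56.64 Y152.76
M3 S298
G1 X47.78 Y146.87 F2584
G1 X40.80 Y143.08 F2584
G1 X35.71 Y141.38 F2584
G1 X32.51 Y141.77 F2584
M5
G0 X0.00 Y0.00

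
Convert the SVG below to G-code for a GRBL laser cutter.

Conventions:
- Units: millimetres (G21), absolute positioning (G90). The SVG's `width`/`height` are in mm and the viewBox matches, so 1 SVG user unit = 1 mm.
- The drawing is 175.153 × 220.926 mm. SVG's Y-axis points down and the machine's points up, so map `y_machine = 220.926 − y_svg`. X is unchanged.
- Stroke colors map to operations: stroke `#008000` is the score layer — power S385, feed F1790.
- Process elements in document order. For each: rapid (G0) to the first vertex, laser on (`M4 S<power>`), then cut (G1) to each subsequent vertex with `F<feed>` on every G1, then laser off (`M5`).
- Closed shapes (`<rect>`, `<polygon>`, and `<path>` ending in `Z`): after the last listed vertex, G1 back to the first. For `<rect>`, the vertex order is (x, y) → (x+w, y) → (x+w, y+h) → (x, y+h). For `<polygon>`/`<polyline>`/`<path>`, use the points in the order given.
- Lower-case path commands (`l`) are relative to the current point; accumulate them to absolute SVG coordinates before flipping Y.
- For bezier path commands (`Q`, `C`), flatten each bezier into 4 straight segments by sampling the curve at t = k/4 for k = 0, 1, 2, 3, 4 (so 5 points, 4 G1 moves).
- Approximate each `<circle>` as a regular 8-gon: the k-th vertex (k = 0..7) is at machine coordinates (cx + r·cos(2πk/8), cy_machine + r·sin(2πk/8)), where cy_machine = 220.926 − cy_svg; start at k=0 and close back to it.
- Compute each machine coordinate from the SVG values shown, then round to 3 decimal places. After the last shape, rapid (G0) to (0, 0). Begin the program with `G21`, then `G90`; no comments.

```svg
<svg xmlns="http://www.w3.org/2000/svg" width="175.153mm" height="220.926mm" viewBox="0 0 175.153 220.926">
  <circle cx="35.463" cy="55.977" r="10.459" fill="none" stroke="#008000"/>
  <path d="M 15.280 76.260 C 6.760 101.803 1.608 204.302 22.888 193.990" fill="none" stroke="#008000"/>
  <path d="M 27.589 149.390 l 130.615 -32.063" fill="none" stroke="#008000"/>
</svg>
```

G21
G90
G0 X45.922 Y164.949
M4 S385
G1 X42.859 Y172.345 F1790
G1 X35.463 Y175.408 F1790
G1 X28.067 Y172.345 F1790
G1 X25.004 Y164.949 F1790
G1 X28.067 Y157.553 F1790
G1 X35.463 Y154.490 F1790
G1 X42.859 Y157.553 F1790
G1 X45.922 Y164.949 F1790
M5
G0 X15.280 Y144.666
M4 S385
G1 X9.882 Y114.045 F1790
G1 X7.909 Y72.355 F1790
G1 X11.524 Y37.389 F1790
G1 X22.888 Y26.936 F1790
M5
G0 X27.589 Y71.536
M4 S385
G1 X158.204 Y103.599 F1790
M5
G0 X0.000 Y0.000

1 u = 1 mm; y_m = 220.926 − y.

[1] `<circle>` circle, #008000→score S385 F1790: (45.922,164.949) → (42.859,172.345) → (35.463,175.408) → (28.067,172.345) → (25.004,164.949) → (28.067,157.553) → (35.463,154.490) → (42.859,157.553) → (45.922,164.949) (closed)

[2] `<path>` cubic bezier, #008000→score S385 F1790: (15.280,144.666) → (9.882,114.045) → (7.909,72.355) → (11.524,37.389) → (22.888,26.936)

[3] `<path>` line segment, #008000→score S385 F1790: (27.589,71.536) → (158.204,103.599)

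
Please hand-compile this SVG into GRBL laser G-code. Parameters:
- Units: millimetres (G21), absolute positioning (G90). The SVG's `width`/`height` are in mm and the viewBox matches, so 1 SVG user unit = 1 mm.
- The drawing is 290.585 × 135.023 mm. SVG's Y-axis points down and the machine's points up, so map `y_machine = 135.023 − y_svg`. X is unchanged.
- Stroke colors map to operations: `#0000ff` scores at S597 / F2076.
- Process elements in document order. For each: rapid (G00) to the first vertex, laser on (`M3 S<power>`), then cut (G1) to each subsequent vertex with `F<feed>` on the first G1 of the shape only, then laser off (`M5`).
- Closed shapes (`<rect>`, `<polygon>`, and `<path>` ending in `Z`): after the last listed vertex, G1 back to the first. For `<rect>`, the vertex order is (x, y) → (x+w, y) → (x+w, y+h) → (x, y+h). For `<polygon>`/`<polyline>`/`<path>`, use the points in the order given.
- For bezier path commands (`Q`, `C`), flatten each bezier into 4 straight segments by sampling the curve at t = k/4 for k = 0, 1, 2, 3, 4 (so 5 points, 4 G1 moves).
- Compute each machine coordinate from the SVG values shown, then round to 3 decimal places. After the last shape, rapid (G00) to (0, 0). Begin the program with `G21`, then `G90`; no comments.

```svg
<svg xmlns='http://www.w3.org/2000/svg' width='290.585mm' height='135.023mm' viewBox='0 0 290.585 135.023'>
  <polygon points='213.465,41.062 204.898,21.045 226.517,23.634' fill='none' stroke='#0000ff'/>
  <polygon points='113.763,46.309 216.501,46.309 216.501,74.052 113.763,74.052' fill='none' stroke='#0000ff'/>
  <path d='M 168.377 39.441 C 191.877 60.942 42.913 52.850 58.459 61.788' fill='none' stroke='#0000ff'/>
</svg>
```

G21
G90
G00 X213.465 Y93.961
M3 S597
G1 X204.898 Y113.978 F2076
G1 X226.517 Y111.389
G1 X213.465 Y93.961
M5
G00 X113.763 Y88.714
M3 S597
G1 X216.501 Y88.714 F2076
G1 X216.501 Y60.971
G1 X113.763 Y60.971
G1 X113.763 Y88.714
M5
G00 X168.377 Y95.582
M3 S597
G1 X158.930 Y84.276 F2076
G1 X116.401 Y79.697
G1 X72.380 Y77.474
G1 X58.459 Y73.235
M5
G00 X0.000 Y0.000

Since the viewBox matches the mm dimensions, user units are millimetres directly. The only transform is the Y-flip y_m = 135.023 − y_svg.

Shape 1 is a regular polygon drawn with `<polygon>`. Its stroke #0000ff means score at S597, F2076. After flipping Y the toolpath is (213.465,93.961) → (204.898,113.978) → (226.517,111.389) → (213.465,93.961), returning to the start.

Shape 2 is a rectangle drawn with `<polygon>`. Its stroke #0000ff means score at S597, F2076. After flipping Y the toolpath is (113.763,88.714) → (216.501,88.714) → (216.501,60.971) → (113.763,60.971) → (113.763,88.714), returning to the start.

Shape 3 is a cubic bezier drawn with `<path>`. Its stroke #0000ff means score at S597, F2076. After flipping Y the toolpath is (168.377,95.582) → (158.930,84.276) → (116.401,79.697) → (72.380,77.474) → (58.459,73.235).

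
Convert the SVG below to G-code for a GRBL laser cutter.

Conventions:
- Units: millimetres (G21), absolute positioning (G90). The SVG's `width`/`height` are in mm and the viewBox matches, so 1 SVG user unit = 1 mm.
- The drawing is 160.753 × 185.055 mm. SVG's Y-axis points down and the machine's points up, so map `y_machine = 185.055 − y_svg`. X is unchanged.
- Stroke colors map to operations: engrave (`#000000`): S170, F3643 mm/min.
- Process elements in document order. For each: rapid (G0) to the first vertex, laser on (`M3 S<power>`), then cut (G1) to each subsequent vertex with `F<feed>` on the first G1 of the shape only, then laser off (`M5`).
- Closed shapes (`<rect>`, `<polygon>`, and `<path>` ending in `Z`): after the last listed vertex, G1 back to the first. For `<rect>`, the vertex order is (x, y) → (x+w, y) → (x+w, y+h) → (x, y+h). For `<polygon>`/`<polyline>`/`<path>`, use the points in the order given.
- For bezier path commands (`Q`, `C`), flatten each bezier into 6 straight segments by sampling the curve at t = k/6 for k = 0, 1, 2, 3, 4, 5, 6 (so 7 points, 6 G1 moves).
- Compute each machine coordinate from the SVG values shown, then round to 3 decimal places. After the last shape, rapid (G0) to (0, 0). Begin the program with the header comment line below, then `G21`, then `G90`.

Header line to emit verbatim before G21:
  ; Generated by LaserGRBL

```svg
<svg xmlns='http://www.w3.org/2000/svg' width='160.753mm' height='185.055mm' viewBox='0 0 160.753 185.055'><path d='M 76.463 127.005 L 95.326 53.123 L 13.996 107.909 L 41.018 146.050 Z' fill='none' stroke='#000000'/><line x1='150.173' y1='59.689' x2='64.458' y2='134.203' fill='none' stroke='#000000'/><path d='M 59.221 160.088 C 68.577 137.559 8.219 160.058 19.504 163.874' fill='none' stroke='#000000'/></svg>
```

; Generated by LaserGRBL
G21
G90
G0 X76.463 Y58.050
M3 S170
G1 X95.326 Y131.932 F3643
G1 X13.996 Y77.146
G1 X41.018 Y39.005
G1 X76.463 Y58.050
M5
G0 X150.173 Y125.366
M3 S170
G1 X64.458 Y50.852 F3643
M5
G0 X59.221 Y24.967
M3 S170
G1 X58.744 Y32.774 F3643
G1 X50.574 Y34.846
G1 X38.639 Y32.953
G1 X26.865 Y28.865
G1 X19.177 Y24.351
G1 X19.504 Y21.181
M5
G0 X0.000 Y0.000

viewBox `0 0 160.753 185.055` with mm width/height → 1 unit = 1 mm. Flip: y_m = 185.055 − y_svg.

**Shape 1** — `<path>` closed polygon, stroke `#000000` → engrave (S170, F3643). Machine vertices: (76.463,58.050) → (95.326,131.932) → (13.996,77.146) → (41.018,39.005) → (76.463,58.050). Closed: final G1 returns to the first vertex.

**Shape 2** — `<line>` line segment, stroke `#000000` → engrave (S170, F3643). Machine vertices: (150.173,125.366) → (64.458,50.852). Open path.

**Shape 3** — `<path>` cubic bezier, stroke `#000000` → engrave (S170, F3643). Control points (SVG): P0=(59.221,160.088), P1=(68.577,137.559), P2=(8.219,160.058), P3=(19.504,163.874); sampled at t=k/6. Machine vertices: (59.221,24.967) → (58.744,32.774) → (50.574,34.846) → (38.639,32.953) → (26.865,28.865) → (19.177,24.351) → (19.504,21.181). Open path.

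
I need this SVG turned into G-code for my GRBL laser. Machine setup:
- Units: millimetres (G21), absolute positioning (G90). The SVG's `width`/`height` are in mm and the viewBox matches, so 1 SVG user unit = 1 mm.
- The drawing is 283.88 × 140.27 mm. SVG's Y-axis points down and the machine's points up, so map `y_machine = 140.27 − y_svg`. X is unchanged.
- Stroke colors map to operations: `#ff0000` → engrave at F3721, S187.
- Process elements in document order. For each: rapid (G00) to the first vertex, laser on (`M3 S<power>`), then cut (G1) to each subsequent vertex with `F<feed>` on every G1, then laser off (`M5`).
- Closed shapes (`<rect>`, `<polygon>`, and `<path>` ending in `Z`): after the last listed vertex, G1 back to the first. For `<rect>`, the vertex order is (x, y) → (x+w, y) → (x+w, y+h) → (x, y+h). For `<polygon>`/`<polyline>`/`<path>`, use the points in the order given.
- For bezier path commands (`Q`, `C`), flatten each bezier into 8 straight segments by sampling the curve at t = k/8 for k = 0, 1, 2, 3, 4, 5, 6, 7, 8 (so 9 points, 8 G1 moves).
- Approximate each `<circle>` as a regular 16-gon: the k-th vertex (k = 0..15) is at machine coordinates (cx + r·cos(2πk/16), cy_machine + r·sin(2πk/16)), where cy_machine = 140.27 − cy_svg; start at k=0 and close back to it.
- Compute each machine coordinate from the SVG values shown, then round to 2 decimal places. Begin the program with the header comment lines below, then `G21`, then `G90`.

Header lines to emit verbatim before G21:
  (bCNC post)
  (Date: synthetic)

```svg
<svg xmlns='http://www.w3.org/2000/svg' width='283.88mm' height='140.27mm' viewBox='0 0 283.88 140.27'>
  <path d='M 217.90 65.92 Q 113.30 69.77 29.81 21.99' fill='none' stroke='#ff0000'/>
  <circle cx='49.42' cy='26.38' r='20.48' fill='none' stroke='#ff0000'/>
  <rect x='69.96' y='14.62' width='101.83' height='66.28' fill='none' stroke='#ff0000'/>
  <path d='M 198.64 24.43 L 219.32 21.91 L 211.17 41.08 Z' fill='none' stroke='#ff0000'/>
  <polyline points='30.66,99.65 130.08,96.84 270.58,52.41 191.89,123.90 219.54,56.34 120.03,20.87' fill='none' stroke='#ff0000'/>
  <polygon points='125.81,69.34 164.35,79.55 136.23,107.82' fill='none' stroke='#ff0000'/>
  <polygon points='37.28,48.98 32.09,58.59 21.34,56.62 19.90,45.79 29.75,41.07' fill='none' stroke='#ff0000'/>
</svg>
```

viewBox `0 0 283.88 140.27` with mm width/height → 1 unit = 1 mm. Flip: y_m = 140.27 − y_svg.

**Shape 1** — `<path>` quadratic bezier, stroke `#ff0000` → engrave (S187, F3721). Control points (SVG): P0=(217.90,65.92), P1=(113.30,69.77), P2=(29.81,21.99); sampled at t=k/8. Machine vertices: (217.90,74.35) → (192.08,74.19) → (166.92,75.65) → (142.42,78.72) → (118.58,83.41) → (95.40,89.71) → (72.87,97.62) → (51.01,107.14) → (29.81,118.28). Open path.

**Shape 2** — `<circle>` circle, stroke `#ff0000` → engrave (S187, F3721). Machine vertices: (69.90,113.89) → (68.34,121.73) → (63.90,128.37) → (57.26,132.81) → (49.42,134.37) → (41.58,132.81) → (34.94,128.37) → (30.50,121.73) → (28.94,113.89) → (30.50,106.05) → (34.94,99.41) → (41.58,94.97) → (49.42,93.41) → (57.26,94.97) → (63.90,99.41) → (68.34,106.05) → (69.90,113.89). Closed: final G1 returns to the first vertex.

**Shape 3** — `<rect>` rectangle, stroke `#ff0000` → engrave (S187, F3721). Machine vertices: (69.96,125.65) → (171.79,125.65) → (171.79,59.37) → (69.96,59.37) → (69.96,125.65). Closed: final G1 returns to the first vertex.

**Shape 4** — `<path>` regular polygon, stroke `#ff0000` → engrave (S187, F3721). Machine vertices: (198.64,115.84) → (219.32,118.36) → (211.17,99.19) → (198.64,115.84). Closed: final G1 returns to the first vertex.

**Shape 5** — `<polyline>` open polyline, stroke `#ff0000` → engrave (S187, F3721). Machine vertices: (30.66,40.62) → (130.08,43.43) → (270.58,87.86) → (191.89,16.37) → (219.54,83.93) → (120.03,119.40). Open path.

**Shape 6** — `<polygon>` regular polygon, stroke `#ff0000` → engrave (S187, F3721). Machine vertices: (125.81,70.93) → (164.35,60.72) → (136.23,32.45) → (125.81,70.93). Closed: final G1 returns to the first vertex.

**Shape 7** — `<polygon>` regular polygon, stroke `#ff0000` → engrave (S187, F3721). Machine vertices: (37.28,91.29) → (32.09,81.68) → (21.34,83.65) → (19.90,94.48) → (29.75,99.20) → (37.28,91.29). Closed: final G1 returns to the first vertex.

(bCNC post)
(Date: synthetic)
G21
G90
G00 X217.90 Y74.35
M3 S187
G1 X192.08 Y74.19 F3721
G1 X166.92 Y75.65 F3721
G1 X142.42 Y78.72 F3721
G1 X118.58 Y83.41 F3721
G1 X95.40 Y89.71 F3721
G1 X72.87 Y97.62 F3721
G1 X51.01 Y107.14 F3721
G1 X29.81 Y118.28 F3721
M5
G00 X69.90 Y113.89
M3 S187
G1 X68.34 Y121.73 F3721
G1 X63.90 Y128.37 F3721
G1 X57.26 Y132.81 F3721
G1 X49.42 Y134.37 F3721
G1 X41.58 Y132.81 F3721
G1 X34.94 Y128.37 F3721
G1 X30.50 Y121.73 F3721
G1 X28.94 Y113.89 F3721
G1 X30.50 Y106.05 F3721
G1 X34.94 Y99.41 F3721
G1 X41.58 Y94.97 F3721
G1 X49.42 Y93.41 F3721
G1 X57.26 Y94.97 F3721
G1 X63.90 Y99.41 F3721
G1 X68.34 Y106.05 F3721
G1 X69.90 Y113.89 F3721
M5
G00 X69.96 Y125.65
M3 S187
G1 X171.79 Y125.65 F3721
G1 X171.79 Y59.37 F3721
G1 X69.96 Y59.37 F3721
G1 X69.96 Y125.65 F3721
M5
G00 X198.64 Y115.84
M3 S187
G1 X219.32 Y118.36 F3721
G1 X211.17 Y99.19 F3721
G1 X198.64 Y115.84 F3721
M5
G00 X30.66 Y40.62
M3 S187
G1 X130.08 Y43.43 F3721
G1 X270.58 Y87.86 F3721
G1 X191.89 Y16.37 F3721
G1 X219.54 Y83.93 F3721
G1 X120.03 Y119.40 F3721
M5
G00 X125.81 Y70.93
M3 S187
G1 X164.35 Y60.72 F3721
G1 X136.23 Y32.45 F3721
G1 X125.81 Y70.93 F3721
M5
G00 X37.28 Y91.29
M3 S187
G1 X32.09 Y81.68 F3721
G1 X21.34 Y83.65 F3721
G1 X19.90 Y94.48 F3721
G1 X29.75 Y99.20 F3721
G1 X37.28 Y91.29 F3721
M5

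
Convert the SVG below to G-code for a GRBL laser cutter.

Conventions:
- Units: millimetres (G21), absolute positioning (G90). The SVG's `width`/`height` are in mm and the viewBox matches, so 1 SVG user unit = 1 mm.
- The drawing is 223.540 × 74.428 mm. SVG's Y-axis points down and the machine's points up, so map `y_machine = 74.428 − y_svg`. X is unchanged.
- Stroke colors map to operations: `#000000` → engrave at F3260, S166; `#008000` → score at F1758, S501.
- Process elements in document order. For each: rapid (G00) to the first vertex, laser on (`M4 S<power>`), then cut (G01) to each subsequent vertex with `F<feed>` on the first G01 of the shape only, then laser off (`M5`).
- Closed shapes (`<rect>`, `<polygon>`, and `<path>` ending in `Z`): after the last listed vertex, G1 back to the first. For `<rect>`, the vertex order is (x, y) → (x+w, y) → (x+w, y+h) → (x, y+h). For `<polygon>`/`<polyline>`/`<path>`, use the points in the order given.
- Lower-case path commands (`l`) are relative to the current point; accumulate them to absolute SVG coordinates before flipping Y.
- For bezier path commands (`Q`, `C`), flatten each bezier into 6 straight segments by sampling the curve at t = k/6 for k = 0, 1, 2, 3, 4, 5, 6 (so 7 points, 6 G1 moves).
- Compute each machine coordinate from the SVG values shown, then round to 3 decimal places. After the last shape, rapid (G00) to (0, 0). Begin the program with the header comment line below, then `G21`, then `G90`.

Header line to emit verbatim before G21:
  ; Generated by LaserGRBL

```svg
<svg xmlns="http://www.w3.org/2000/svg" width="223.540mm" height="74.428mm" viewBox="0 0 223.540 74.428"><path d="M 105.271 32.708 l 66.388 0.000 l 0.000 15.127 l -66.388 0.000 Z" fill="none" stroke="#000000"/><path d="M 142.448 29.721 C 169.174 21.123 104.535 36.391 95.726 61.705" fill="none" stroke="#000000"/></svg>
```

1 u = 1 mm; y_m = 74.428 − y.

[1] `<path>` rectangle, #000000→engrave S166 F3260: (105.271,41.720) → (171.659,41.720) → (171.659,26.593) → (105.271,26.593) → (105.271,41.720) (closed)

[2] `<path>` cubic bezier, #000000→engrave S166 F3260: (142.448,44.707) → (148.879,47.081) → (144.171,45.862) → (132.413,41.432) → (117.693,34.176) → (104.102,24.479) → (95.726,12.723)

; Generated by LaserGRBL
G21
G90
G00 X105.271 Y41.720
M4 S166
G01 X171.659 Y41.720 F3260
G01 X171.659 Y26.593
G01 X105.271 Y26.593
G01 X105.271 Y41.720
M5
G00 X142.448 Y44.707
M4 S166
G01 X148.879 Y47.081 F3260
G01 X144.171 Y45.862
G01 X132.413 Y41.432
G01 X117.693 Y34.176
G01 X104.102 Y24.479
G01 X95.726 Y12.723
M5
G00 X0.000 Y0.000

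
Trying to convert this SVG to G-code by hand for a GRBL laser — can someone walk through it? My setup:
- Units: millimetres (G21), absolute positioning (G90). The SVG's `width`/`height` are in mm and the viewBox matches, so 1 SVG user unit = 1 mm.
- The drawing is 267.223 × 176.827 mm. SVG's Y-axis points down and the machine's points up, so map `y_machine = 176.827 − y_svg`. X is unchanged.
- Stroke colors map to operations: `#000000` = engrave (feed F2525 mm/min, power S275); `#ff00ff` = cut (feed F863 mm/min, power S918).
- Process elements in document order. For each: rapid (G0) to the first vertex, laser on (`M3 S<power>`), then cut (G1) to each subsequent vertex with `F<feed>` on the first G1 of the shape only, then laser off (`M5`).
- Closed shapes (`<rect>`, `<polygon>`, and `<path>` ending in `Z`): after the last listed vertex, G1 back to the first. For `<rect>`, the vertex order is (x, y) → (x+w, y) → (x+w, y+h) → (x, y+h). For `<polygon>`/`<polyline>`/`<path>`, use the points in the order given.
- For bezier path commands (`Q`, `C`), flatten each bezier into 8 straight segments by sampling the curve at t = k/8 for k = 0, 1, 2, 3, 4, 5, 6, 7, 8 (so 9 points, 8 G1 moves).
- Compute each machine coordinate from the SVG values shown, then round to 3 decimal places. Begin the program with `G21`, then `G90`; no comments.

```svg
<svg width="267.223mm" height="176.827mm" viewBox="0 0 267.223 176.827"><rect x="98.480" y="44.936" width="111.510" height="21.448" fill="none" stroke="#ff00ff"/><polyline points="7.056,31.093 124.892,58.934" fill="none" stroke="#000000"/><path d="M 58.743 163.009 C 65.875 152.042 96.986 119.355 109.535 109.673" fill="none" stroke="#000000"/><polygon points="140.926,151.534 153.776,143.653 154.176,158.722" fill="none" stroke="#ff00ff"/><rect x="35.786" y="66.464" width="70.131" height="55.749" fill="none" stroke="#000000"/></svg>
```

1 u = 1 mm; y_m = 176.827 − y.

[1] `<rect>` rectangle, #ff00ff→cut S918 F863: (98.480,131.891) → (209.990,131.891) → (209.990,110.443) → (98.480,110.443) → (98.480,131.891) (closed)

[2] `<polyline>` line segment, #000000→engrave S275 F2525: (7.056,145.734) → (124.892,117.893)

[3] `<path>` cubic bezier, #000000→engrave S275 F2525: (58.743,13.818) → (62.458,18.861) → (67.923,25.417) → (74.639,32.960) → (82.108,40.968) → (89.830,48.915) → (97.308,56.278) → (104.042,62.532) → (109.535,67.154)

[4] `<polygon>` regular polygon, #ff00ff→cut S918 F863: (140.926,25.293) → (153.776,33.174) → (154.176,18.105) → (140.926,25.293) (closed)

[5] `<rect>` rectangle, #000000→engrave S275 F2525: (35.786,110.363) → (105.917,110.363) → (105.917,54.614) → (35.786,54.614) → (35.786,110.363) (closed)

G21
G90
G0 X98.480 Y131.891
M3 S918
G1 X209.990 Y131.891 F863
G1 X209.990 Y110.443
G1 X98.480 Y110.443
G1 X98.480 Y131.891
M5
G0 X7.056 Y145.734
M3 S275
G1 X124.892 Y117.893 F2525
M5
G0 X58.743 Y13.818
M3 S275
G1 X62.458 Y18.861 F2525
G1 X67.923 Y25.417
G1 X74.639 Y32.960
G1 X82.108 Y40.968
G1 X89.830 Y48.915
G1 X97.308 Y56.278
G1 X104.042 Y62.532
G1 X109.535 Y67.154
M5
G0 X140.926 Y25.293
M3 S918
G1 X153.776 Y33.174 F863
G1 X154.176 Y18.105
G1 X140.926 Y25.293
M5
G0 X35.786 Y110.363
M3 S275
G1 X105.917 Y110.363 F2525
G1 X105.917 Y54.614
G1 X35.786 Y54.614
G1 X35.786 Y110.363
M5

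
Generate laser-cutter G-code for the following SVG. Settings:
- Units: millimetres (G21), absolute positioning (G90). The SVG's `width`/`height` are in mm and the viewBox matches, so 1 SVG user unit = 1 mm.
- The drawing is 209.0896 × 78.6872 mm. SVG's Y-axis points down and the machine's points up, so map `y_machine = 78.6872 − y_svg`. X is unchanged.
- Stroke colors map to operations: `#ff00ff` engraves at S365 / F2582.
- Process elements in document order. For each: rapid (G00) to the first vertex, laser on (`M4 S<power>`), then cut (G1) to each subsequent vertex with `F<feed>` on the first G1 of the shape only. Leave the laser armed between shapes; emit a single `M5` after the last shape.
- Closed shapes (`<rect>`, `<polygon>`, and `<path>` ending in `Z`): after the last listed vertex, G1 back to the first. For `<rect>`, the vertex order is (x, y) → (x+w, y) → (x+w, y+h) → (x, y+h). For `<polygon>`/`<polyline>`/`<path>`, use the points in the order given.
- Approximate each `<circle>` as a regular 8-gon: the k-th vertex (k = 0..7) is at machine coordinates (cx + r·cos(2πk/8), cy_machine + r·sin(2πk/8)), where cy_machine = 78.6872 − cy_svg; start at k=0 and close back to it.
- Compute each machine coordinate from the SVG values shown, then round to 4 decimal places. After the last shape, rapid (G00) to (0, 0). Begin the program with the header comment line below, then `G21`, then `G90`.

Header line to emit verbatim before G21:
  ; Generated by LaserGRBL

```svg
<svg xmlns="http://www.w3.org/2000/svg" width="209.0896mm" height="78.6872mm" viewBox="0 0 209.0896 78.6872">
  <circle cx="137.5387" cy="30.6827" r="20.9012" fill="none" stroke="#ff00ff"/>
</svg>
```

1 u = 1 mm; y_m = 78.6872 − y.

[1] `<circle>` circle, #ff00ff→engrave S365 F2582: (158.4399,48.0045) → (152.3181,62.7839) → (137.5387,68.9057) → (122.7593,62.7839) → (116.6375,48.0045) → (122.7593,33.2251) → (137.5387,27.1033) → (152.3181,33.2251) → (158.4399,48.0045) (closed)

; Generated by LaserGRBL
G21
G90
G00 X158.4399 Y48.0045
M4 S365
G1 X152.3181 Y62.7839 F2582
G1 X137.5387 Y68.9057
G1 X122.7593 Y62.7839
G1 X116.6375 Y48.0045
G1 X122.7593 Y33.2251
G1 X137.5387 Y27.1033
G1 X152.3181 Y33.2251
G1 X158.4399 Y48.0045
M5
G00 X0.0000 Y0.0000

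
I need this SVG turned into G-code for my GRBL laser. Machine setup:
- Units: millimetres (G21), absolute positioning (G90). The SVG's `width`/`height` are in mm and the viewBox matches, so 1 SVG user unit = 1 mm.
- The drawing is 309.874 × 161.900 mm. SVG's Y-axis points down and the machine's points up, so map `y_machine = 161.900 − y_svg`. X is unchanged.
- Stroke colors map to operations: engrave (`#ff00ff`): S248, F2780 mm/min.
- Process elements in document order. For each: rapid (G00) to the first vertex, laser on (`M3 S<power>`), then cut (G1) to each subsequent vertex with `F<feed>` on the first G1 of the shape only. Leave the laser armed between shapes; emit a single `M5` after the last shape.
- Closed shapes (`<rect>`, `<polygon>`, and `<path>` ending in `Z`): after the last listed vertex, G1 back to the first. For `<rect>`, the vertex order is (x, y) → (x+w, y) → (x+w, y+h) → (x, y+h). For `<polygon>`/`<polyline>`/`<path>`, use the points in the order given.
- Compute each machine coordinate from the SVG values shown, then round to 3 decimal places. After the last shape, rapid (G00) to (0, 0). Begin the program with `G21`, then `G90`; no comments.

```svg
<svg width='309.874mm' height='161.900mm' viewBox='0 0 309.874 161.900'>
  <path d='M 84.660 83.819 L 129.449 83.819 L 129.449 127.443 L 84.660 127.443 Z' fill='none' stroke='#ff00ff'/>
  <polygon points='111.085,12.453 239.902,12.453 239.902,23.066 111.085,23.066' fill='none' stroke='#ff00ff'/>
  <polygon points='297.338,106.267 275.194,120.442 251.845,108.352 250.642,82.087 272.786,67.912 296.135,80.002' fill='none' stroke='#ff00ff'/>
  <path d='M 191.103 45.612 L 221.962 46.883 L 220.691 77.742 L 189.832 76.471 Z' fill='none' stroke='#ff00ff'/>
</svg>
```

G21
G90
G00 X84.660 Y78.081
M3 S248
G1 X129.449 Y78.081 F2780
G1 X129.449 Y34.457
G1 X84.660 Y34.457
G1 X84.660 Y78.081
G00 X111.085 Y149.447
M3 S248
G1 X239.902 Y149.447 F2780
G1 X239.902 Y138.834
G1 X111.085 Y138.834
G1 X111.085 Y149.447
G00 X297.338 Y55.633
M3 S248
G1 X275.194 Y41.458 F2780
G1 X251.845 Y53.548
G1 X250.642 Y79.813
G1 X272.786 Y93.988
G1 X296.135 Y81.898
G1 X297.338 Y55.633
G00 X191.103 Y116.288
M3 S248
G1 X221.962 Y115.017 F2780
G1 X220.691 Y84.158
G1 X189.832 Y85.429
G1 X191.103 Y116.288
M5
G00 X0.000 Y0.000

viewBox `0 0 309.874 161.900` with mm width/height → 1 unit = 1 mm. Flip: y_m = 161.900 − y_svg.

**Shape 1** — `<path>` rectangle, stroke `#ff00ff` → engrave (S248, F2780). Machine vertices: (84.660,78.081) → (129.449,78.081) → (129.449,34.457) → (84.660,34.457) → (84.660,78.081). Closed: final G1 returns to the first vertex.

**Shape 2** — `<polygon>` rectangle, stroke `#ff00ff` → engrave (S248, F2780). Machine vertices: (111.085,149.447) → (239.902,149.447) → (239.902,138.834) → (111.085,138.834) → (111.085,149.447). Closed: final G1 returns to the first vertex.

**Shape 3** — `<polygon>` regular polygon, stroke `#ff00ff` → engrave (S248, F2780). Machine vertices: (297.338,55.633) → (275.194,41.458) → (251.845,53.548) → (250.642,79.813) → (272.786,93.988) → (296.135,81.898) → (297.338,55.633). Closed: final G1 returns to the first vertex.

**Shape 4** — `<path>` regular polygon, stroke `#ff00ff` → engrave (S248, F2780). Machine vertices: (191.103,116.288) → (221.962,115.017) → (220.691,84.158) → (189.832,85.429) → (191.103,116.288). Closed: final G1 returns to the first vertex.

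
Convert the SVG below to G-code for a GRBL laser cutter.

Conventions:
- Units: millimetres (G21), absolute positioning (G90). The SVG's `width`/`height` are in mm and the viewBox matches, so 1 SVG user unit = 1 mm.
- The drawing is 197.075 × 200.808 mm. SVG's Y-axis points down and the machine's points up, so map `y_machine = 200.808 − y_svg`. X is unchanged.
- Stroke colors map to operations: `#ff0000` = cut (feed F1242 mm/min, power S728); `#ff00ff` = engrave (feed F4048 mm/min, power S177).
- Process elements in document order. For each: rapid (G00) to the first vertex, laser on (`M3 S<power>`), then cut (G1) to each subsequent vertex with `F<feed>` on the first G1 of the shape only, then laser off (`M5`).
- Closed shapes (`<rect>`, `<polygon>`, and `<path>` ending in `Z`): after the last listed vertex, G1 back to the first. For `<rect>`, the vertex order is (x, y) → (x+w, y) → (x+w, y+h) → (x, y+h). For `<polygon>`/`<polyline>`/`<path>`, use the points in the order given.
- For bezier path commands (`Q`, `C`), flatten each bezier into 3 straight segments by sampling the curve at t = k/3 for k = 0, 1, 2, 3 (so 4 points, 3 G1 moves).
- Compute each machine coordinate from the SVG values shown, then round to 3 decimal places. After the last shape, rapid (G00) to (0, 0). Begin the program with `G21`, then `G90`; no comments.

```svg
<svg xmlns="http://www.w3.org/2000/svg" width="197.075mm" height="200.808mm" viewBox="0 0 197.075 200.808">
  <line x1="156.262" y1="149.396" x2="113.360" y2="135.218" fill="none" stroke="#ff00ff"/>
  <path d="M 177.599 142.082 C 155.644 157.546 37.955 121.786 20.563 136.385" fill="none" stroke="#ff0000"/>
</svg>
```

G21
G90
G00 X156.262 Y51.412
M3 S177
G1 X113.360 Y65.590 F4048
M5
G00 X177.599 Y58.726
M3 S728
G1 X130.993 Y56.574 F1242
G1 X64.127 Y65.998
G1 X20.563 Y64.423
M5
G00 X0.000 Y0.000

viewBox `0 0 197.075 200.808` with mm width/height → 1 unit = 1 mm. Flip: y_m = 200.808 − y_svg.

**Shape 1** — `<line>` line segment, stroke `#ff00ff` → engrave (S177, F4048). Machine vertices: (156.262,51.412) → (113.360,65.590). Open path.

**Shape 2** — `<path>` cubic bezier, stroke `#ff0000` → cut (S728, F1242). Control points (SVG): P0=(177.599,142.082), P1=(155.644,157.546), P2=(37.955,121.786), P3=(20.563,136.385); sampled at t=k/3. Machine vertices: (177.599,58.726) → (130.993,56.574) → (64.127,65.998) → (20.563,64.423). Open path.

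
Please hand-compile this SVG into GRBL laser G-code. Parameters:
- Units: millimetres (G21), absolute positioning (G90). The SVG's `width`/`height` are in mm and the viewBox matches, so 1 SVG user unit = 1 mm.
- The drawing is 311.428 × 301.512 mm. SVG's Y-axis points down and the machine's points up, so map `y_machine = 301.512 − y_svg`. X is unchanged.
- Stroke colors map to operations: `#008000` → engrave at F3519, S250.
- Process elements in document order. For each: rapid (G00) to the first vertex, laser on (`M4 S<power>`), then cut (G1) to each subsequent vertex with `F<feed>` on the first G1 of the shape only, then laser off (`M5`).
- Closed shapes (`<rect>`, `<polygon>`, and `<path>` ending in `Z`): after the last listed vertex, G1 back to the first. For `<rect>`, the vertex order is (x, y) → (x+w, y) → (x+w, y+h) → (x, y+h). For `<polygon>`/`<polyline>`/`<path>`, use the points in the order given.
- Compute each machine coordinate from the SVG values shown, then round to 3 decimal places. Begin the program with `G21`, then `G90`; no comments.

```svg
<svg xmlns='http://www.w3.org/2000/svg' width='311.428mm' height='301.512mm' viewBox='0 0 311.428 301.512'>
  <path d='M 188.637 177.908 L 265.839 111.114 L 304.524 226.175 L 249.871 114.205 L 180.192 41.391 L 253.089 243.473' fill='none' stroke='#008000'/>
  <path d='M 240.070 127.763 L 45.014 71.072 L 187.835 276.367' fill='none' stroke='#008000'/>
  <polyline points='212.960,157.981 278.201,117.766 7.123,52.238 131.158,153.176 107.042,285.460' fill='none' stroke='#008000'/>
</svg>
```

viewBox `0 0 311.428 301.512` with mm width/height → 1 unit = 1 mm. Flip: y_m = 301.512 − y_svg.

**Shape 1** — `<path>` open polyline, stroke `#008000` → engrave (S250, F3519). Machine vertices: (188.637,123.604) → (265.839,190.398) → (304.524,75.337) → (249.871,187.307) → (180.192,260.121) → (253.089,58.039). Open path.

**Shape 2** — `<path>` open polyline, stroke `#008000` → engrave (S250, F3519). Machine vertices: (240.070,173.749) → (45.014,230.440) → (187.835,25.145). Open path.

**Shape 3** — `<polyline>` open polyline, stroke `#008000` → engrave (S250, F3519). Machine vertices: (212.960,143.531) → (278.201,183.746) → (7.123,249.274) → (131.158,148.336) → (107.042,16.052). Open path.

G21
G90
G00 X188.637 Y123.604
M4 S250
G1 X265.839 Y190.398 F3519
G1 X304.524 Y75.337
G1 X249.871 Y187.307
G1 X180.192 Y260.121
G1 X253.089 Y58.039
M5
G00 X240.070 Y173.749
M4 S250
G1 X45.014 Y230.440 F3519
G1 X187.835 Y25.145
M5
G00 X212.960 Y143.531
M4 S250
G1 X278.201 Y183.746 F3519
G1 X7.123 Y249.274
G1 X131.158 Y148.336
G1 X107.042 Y16.052
M5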